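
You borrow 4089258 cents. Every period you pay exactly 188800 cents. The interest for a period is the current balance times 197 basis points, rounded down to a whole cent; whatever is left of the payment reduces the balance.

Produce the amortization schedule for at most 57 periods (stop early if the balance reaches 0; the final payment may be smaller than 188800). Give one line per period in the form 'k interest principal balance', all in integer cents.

1 80558 108242 3981016
2 78426 110374 3870642
3 76251 112549 3758093
4 74034 114766 3643327
5 71773 117027 3526300
6 69468 119332 3406968
7 67117 121683 3285285
8 64720 124080 3161205
9 62275 126525 3034680
10 59783 129017 2905663
11 57241 131559 2774104
12 54649 134151 2639953
13 52007 136793 2503160
14 49312 139488 2363672
15 46564 142236 2221436
16 43762 145038 2076398
17 40905 147895 1928503
18 37991 150809 1777694
19 35020 153780 1623914
20 31991 156809 1467105
21 28901 159899 1307206
22 25751 163049 1144157
23 22539 166261 977896
24 19264 169536 808360
25 15924 172876 635484
26 12519 176281 459203
27 9046 179754 279449
28 5505 183295 96154
29 1894 96154 0

1. interest=⌊4089258·197/10000⌋=80558; principal=188800-80558=108242; balance=4089258-108242=3981016
2. interest=⌊3981016·197/10000⌋=78426; principal=188800-78426=110374; balance=3981016-110374=3870642
3. interest=⌊3870642·197/10000⌋=76251; principal=188800-76251=112549; balance=3870642-112549=3758093
4. interest=⌊3758093·197/10000⌋=74034; principal=188800-74034=114766; balance=3758093-114766=3643327
5. interest=⌊3643327·197/10000⌋=71773; principal=188800-71773=117027; balance=3643327-117027=3526300
6. interest=⌊3526300·197/10000⌋=69468; principal=188800-69468=119332; balance=3526300-119332=3406968
7. interest=⌊3406968·197/10000⌋=67117; principal=188800-67117=121683; balance=3406968-121683=3285285
8. interest=⌊3285285·197/10000⌋=64720; principal=188800-64720=124080; balance=3285285-124080=3161205
9. interest=⌊3161205·197/10000⌋=62275; principal=188800-62275=126525; balance=3161205-126525=3034680
10. interest=⌊3034680·197/10000⌋=59783; principal=188800-59783=129017; balance=3034680-129017=2905663
11. interest=⌊2905663·197/10000⌋=57241; principal=188800-57241=131559; balance=2905663-131559=2774104
12. interest=⌊2774104·197/10000⌋=54649; principal=188800-54649=134151; balance=2774104-134151=2639953
13. interest=⌊2639953·197/10000⌋=52007; principal=188800-52007=136793; balance=2639953-136793=2503160
14. interest=⌊2503160·197/10000⌋=49312; principal=188800-49312=139488; balance=2503160-139488=2363672
15. interest=⌊2363672·197/10000⌋=46564; principal=188800-46564=142236; balance=2363672-142236=2221436
16. interest=⌊2221436·197/10000⌋=43762; principal=188800-43762=145038; balance=2221436-145038=2076398
17. interest=⌊2076398·197/10000⌋=40905; principal=188800-40905=147895; balance=2076398-147895=1928503
18. interest=⌊1928503·197/10000⌋=37991; principal=188800-37991=150809; balance=1928503-150809=1777694
19. interest=⌊1777694·197/10000⌋=35020; principal=188800-35020=153780; balance=1777694-153780=1623914
20. interest=⌊1623914·197/10000⌋=31991; principal=188800-31991=156809; balance=1623914-156809=1467105
21. interest=⌊1467105·197/10000⌋=28901; principal=188800-28901=159899; balance=1467105-159899=1307206
22. interest=⌊1307206·197/10000⌋=25751; principal=188800-25751=163049; balance=1307206-163049=1144157
23. interest=⌊1144157·197/10000⌋=22539; principal=188800-22539=166261; balance=1144157-166261=977896
24. interest=⌊977896·197/10000⌋=19264; principal=188800-19264=169536; balance=977896-169536=808360
25. interest=⌊808360·197/10000⌋=15924; principal=188800-15924=172876; balance=808360-172876=635484
26. interest=⌊635484·197/10000⌋=12519; principal=188800-12519=176281; balance=635484-176281=459203
27. interest=⌊459203·197/10000⌋=9046; principal=188800-9046=179754; balance=459203-179754=279449
28. interest=⌊279449·197/10000⌋=5505; principal=188800-5505=183295; balance=279449-183295=96154
29. interest=⌊96154·197/10000⌋=1894; principal=min(188800-1894,96154)=96154; balance=96154-96154=0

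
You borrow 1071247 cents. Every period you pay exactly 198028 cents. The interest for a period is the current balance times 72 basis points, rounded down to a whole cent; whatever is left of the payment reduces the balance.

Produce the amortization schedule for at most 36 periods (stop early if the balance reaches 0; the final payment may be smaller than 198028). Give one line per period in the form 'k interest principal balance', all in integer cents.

1. interest=⌊1071247·72/10000⌋=7712; principal=198028-7712=190316; balance=1071247-190316=880931
2. interest=⌊880931·72/10000⌋=6342; principal=198028-6342=191686; balance=880931-191686=689245
3. interest=⌊689245·72/10000⌋=4962; principal=198028-4962=193066; balance=689245-193066=496179
4. interest=⌊496179·72/10000⌋=3572; principal=198028-3572=194456; balance=496179-194456=301723
5. interest=⌊301723·72/10000⌋=2172; principal=198028-2172=195856; balance=301723-195856=105867
6. interest=⌊105867·72/10000⌋=762; principal=min(198028-762,105867)=105867; balance=105867-105867=0

1 7712 190316 880931
2 6342 191686 689245
3 4962 193066 496179
4 3572 194456 301723
5 2172 195856 105867
6 762 105867 0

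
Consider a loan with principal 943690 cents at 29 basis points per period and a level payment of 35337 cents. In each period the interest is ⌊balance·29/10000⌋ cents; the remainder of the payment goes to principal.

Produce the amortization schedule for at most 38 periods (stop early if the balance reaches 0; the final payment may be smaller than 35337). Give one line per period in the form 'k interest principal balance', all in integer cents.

1. interest=⌊943690·29/10000⌋=2736; principal=35337-2736=32601; balance=943690-32601=911089
2. interest=⌊911089·29/10000⌋=2642; principal=35337-2642=32695; balance=911089-32695=878394
3. interest=⌊878394·29/10000⌋=2547; principal=35337-2547=32790; balance=878394-32790=845604
4. interest=⌊845604·29/10000⌋=2452; principal=35337-2452=32885; balance=845604-32885=812719
5. interest=⌊812719·29/10000⌋=2356; principal=35337-2356=32981; balance=812719-32981=779738
6. interest=⌊779738·29/10000⌋=2261; principal=35337-2261=33076; balance=779738-33076=746662
7. interest=⌊746662·29/10000⌋=2165; principal=35337-2165=33172; balance=746662-33172=713490
8. interest=⌊713490·29/10000⌋=2069; principal=35337-2069=33268; balance=713490-33268=680222
9. interest=⌊680222·29/10000⌋=1972; principal=35337-1972=33365; balance=680222-33365=646857
10. interest=⌊646857·29/10000⌋=1875; principal=35337-1875=33462; balance=646857-33462=613395
11. interest=⌊613395·29/10000⌋=1778; principal=35337-1778=33559; balance=613395-33559=579836
12. interest=⌊579836·29/10000⌋=1681; principal=35337-1681=33656; balance=579836-33656=546180
13. interest=⌊546180·29/10000⌋=1583; principal=35337-1583=33754; balance=546180-33754=512426
14. interest=⌊512426·29/10000⌋=1486; principal=35337-1486=33851; balance=512426-33851=478575
15. interest=⌊478575·29/10000⌋=1387; principal=35337-1387=33950; balance=478575-33950=444625
16. interest=⌊444625·29/10000⌋=1289; principal=35337-1289=34048; balance=444625-34048=410577
17. interest=⌊410577·29/10000⌋=1190; principal=35337-1190=34147; balance=410577-34147=376430
18. interest=⌊376430·29/10000⌋=1091; principal=35337-1091=34246; balance=376430-34246=342184
19. interest=⌊342184·29/10000⌋=992; principal=35337-992=34345; balance=342184-34345=307839
20. interest=⌊307839·29/10000⌋=892; principal=35337-892=34445; balance=307839-34445=273394
21. interest=⌊273394·29/10000⌋=792; principal=35337-792=34545; balance=273394-34545=238849
22. interest=⌊238849·29/10000⌋=692; principal=35337-692=34645; balance=238849-34645=204204
23. interest=⌊204204·29/10000⌋=592; principal=35337-592=34745; balance=204204-34745=169459
24. interest=⌊169459·29/10000⌋=491; principal=35337-491=34846; balance=169459-34846=134613
25. interest=⌊134613·29/10000⌋=390; principal=35337-390=34947; balance=134613-34947=99666
26. interest=⌊99666·29/10000⌋=289; principal=35337-289=35048; balance=99666-35048=64618
27. interest=⌊64618·29/10000⌋=187; principal=35337-187=35150; balance=64618-35150=29468
28. interest=⌊29468·29/10000⌋=85; principal=min(35337-85,29468)=29468; balance=29468-29468=0

1 2736 32601 911089
2 2642 32695 878394
3 2547 32790 845604
4 2452 32885 812719
5 2356 32981 779738
6 2261 33076 746662
7 2165 33172 713490
8 2069 33268 680222
9 1972 33365 646857
10 1875 33462 613395
11 1778 33559 579836
12 1681 33656 546180
13 1583 33754 512426
14 1486 33851 478575
15 1387 33950 444625
16 1289 34048 410577
17 1190 34147 376430
18 1091 34246 342184
19 992 34345 307839
20 892 34445 273394
21 792 34545 238849
22 692 34645 204204
23 592 34745 169459
24 491 34846 134613
25 390 34947 99666
26 289 35048 64618
27 187 35150 29468
28 85 29468 0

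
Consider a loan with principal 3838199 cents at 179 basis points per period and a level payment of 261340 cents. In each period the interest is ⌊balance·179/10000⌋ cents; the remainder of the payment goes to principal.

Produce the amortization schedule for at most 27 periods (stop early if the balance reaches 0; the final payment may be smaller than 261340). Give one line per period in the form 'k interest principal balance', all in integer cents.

1 68703 192637 3645562
2 65255 196085 3449477
3 61745 199595 3249882
4 58172 203168 3046714
5 54536 206804 2839910
6 50834 210506 2629404
7 47066 214274 2415130
8 43230 218110 2197020
9 39326 222014 1975006
10 35352 225988 1749018
11 31307 230033 1518985
12 27189 234151 1284834
13 22998 238342 1046492
14 18732 242608 803884
15 14389 246951 556933
16 9969 251371 305562
17 5469 255871 49691
18 889 49691 0

1. interest=⌊3838199·179/10000⌋=68703; principal=261340-68703=192637; balance=3838199-192637=3645562
2. interest=⌊3645562·179/10000⌋=65255; principal=261340-65255=196085; balance=3645562-196085=3449477
3. interest=⌊3449477·179/10000⌋=61745; principal=261340-61745=199595; balance=3449477-199595=3249882
4. interest=⌊3249882·179/10000⌋=58172; principal=261340-58172=203168; balance=3249882-203168=3046714
5. interest=⌊3046714·179/10000⌋=54536; principal=261340-54536=206804; balance=3046714-206804=2839910
6. interest=⌊2839910·179/10000⌋=50834; principal=261340-50834=210506; balance=2839910-210506=2629404
7. interest=⌊2629404·179/10000⌋=47066; principal=261340-47066=214274; balance=2629404-214274=2415130
8. interest=⌊2415130·179/10000⌋=43230; principal=261340-43230=218110; balance=2415130-218110=2197020
9. interest=⌊2197020·179/10000⌋=39326; principal=261340-39326=222014; balance=2197020-222014=1975006
10. interest=⌊1975006·179/10000⌋=35352; principal=261340-35352=225988; balance=1975006-225988=1749018
11. interest=⌊1749018·179/10000⌋=31307; principal=261340-31307=230033; balance=1749018-230033=1518985
12. interest=⌊1518985·179/10000⌋=27189; principal=261340-27189=234151; balance=1518985-234151=1284834
13. interest=⌊1284834·179/10000⌋=22998; principal=261340-22998=238342; balance=1284834-238342=1046492
14. interest=⌊1046492·179/10000⌋=18732; principal=261340-18732=242608; balance=1046492-242608=803884
15. interest=⌊803884·179/10000⌋=14389; principal=261340-14389=246951; balance=803884-246951=556933
16. interest=⌊556933·179/10000⌋=9969; principal=261340-9969=251371; balance=556933-251371=305562
17. interest=⌊305562·179/10000⌋=5469; principal=261340-5469=255871; balance=305562-255871=49691
18. interest=⌊49691·179/10000⌋=889; principal=min(261340-889,49691)=49691; balance=49691-49691=0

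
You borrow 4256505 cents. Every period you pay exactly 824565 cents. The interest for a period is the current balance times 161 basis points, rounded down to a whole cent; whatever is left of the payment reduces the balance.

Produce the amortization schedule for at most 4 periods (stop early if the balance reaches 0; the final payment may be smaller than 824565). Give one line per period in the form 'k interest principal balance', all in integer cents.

1. interest=⌊4256505·161/10000⌋=68529; principal=824565-68529=756036; balance=4256505-756036=3500469
2. interest=⌊3500469·161/10000⌋=56357; principal=824565-56357=768208; balance=3500469-768208=2732261
3. interest=⌊2732261·161/10000⌋=43989; principal=824565-43989=780576; balance=2732261-780576=1951685
4. interest=⌊1951685·161/10000⌋=31422; principal=824565-31422=793143; balance=1951685-793143=1158542

1 68529 756036 3500469
2 56357 768208 2732261
3 43989 780576 1951685
4 31422 793143 1158542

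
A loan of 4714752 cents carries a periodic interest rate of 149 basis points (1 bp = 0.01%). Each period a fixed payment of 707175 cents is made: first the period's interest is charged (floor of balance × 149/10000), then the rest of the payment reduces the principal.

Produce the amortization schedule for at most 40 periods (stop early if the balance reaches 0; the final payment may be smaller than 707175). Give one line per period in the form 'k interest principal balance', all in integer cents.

1. interest=⌊4714752·149/10000⌋=70249; principal=707175-70249=636926; balance=4714752-636926=4077826
2. interest=⌊4077826·149/10000⌋=60759; principal=707175-60759=646416; balance=4077826-646416=3431410
3. interest=⌊3431410·149/10000⌋=51128; principal=707175-51128=656047; balance=3431410-656047=2775363
4. interest=⌊2775363·149/10000⌋=41352; principal=707175-41352=665823; balance=2775363-665823=2109540
5. interest=⌊2109540·149/10000⌋=31432; principal=707175-31432=675743; balance=2109540-675743=1433797
6. interest=⌊1433797·149/10000⌋=21363; principal=707175-21363=685812; balance=1433797-685812=747985
7. interest=⌊747985·149/10000⌋=11144; principal=707175-11144=696031; balance=747985-696031=51954
8. interest=⌊51954·149/10000⌋=774; principal=min(707175-774,51954)=51954; balance=51954-51954=0

1 70249 636926 4077826
2 60759 646416 3431410
3 51128 656047 2775363
4 41352 665823 2109540
5 31432 675743 1433797
6 21363 685812 747985
7 11144 696031 51954
8 774 51954 0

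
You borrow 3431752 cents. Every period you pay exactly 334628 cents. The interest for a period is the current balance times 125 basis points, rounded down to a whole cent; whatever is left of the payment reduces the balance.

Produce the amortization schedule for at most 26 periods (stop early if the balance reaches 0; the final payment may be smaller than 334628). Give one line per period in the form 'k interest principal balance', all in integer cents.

1 42896 291732 3140020
2 39250 295378 2844642
3 35558 299070 2545572
4 31819 302809 2242763
5 28034 306594 1936169
6 24202 310426 1625743
7 20321 314307 1311436
8 16392 318236 993200
9 12415 322213 670987
10 8387 326241 344746
11 4309 330319 14427
12 180 14427 0

1. interest=⌊3431752·125/10000⌋=42896; principal=334628-42896=291732; balance=3431752-291732=3140020
2. interest=⌊3140020·125/10000⌋=39250; principal=334628-39250=295378; balance=3140020-295378=2844642
3. interest=⌊2844642·125/10000⌋=35558; principal=334628-35558=299070; balance=2844642-299070=2545572
4. interest=⌊2545572·125/10000⌋=31819; principal=334628-31819=302809; balance=2545572-302809=2242763
5. interest=⌊2242763·125/10000⌋=28034; principal=334628-28034=306594; balance=2242763-306594=1936169
6. interest=⌊1936169·125/10000⌋=24202; principal=334628-24202=310426; balance=1936169-310426=1625743
7. interest=⌊1625743·125/10000⌋=20321; principal=334628-20321=314307; balance=1625743-314307=1311436
8. interest=⌊1311436·125/10000⌋=16392; principal=334628-16392=318236; balance=1311436-318236=993200
9. interest=⌊993200·125/10000⌋=12415; principal=334628-12415=322213; balance=993200-322213=670987
10. interest=⌊670987·125/10000⌋=8387; principal=334628-8387=326241; balance=670987-326241=344746
11. interest=⌊344746·125/10000⌋=4309; principal=334628-4309=330319; balance=344746-330319=14427
12. interest=⌊14427·125/10000⌋=180; principal=min(334628-180,14427)=14427; balance=14427-14427=0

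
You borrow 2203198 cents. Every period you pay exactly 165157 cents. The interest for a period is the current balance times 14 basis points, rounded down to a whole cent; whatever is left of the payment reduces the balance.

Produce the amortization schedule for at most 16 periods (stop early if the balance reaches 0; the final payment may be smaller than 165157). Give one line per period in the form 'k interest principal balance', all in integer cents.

1 3084 162073 2041125
2 2857 162300 1878825
3 2630 162527 1716298
4 2402 162755 1553543
5 2174 162983 1390560
6 1946 163211 1227349
7 1718 163439 1063910
8 1489 163668 900242
9 1260 163897 736345
10 1030 164127 572218
11 801 164356 407862
12 571 164586 243276
13 340 164817 78459
14 109 78459 0

1. interest=⌊2203198·14/10000⌋=3084; principal=165157-3084=162073; balance=2203198-162073=2041125
2. interest=⌊2041125·14/10000⌋=2857; principal=165157-2857=162300; balance=2041125-162300=1878825
3. interest=⌊1878825·14/10000⌋=2630; principal=165157-2630=162527; balance=1878825-162527=1716298
4. interest=⌊1716298·14/10000⌋=2402; principal=165157-2402=162755; balance=1716298-162755=1553543
5. interest=⌊1553543·14/10000⌋=2174; principal=165157-2174=162983; balance=1553543-162983=1390560
6. interest=⌊1390560·14/10000⌋=1946; principal=165157-1946=163211; balance=1390560-163211=1227349
7. interest=⌊1227349·14/10000⌋=1718; principal=165157-1718=163439; balance=1227349-163439=1063910
8. interest=⌊1063910·14/10000⌋=1489; principal=165157-1489=163668; balance=1063910-163668=900242
9. interest=⌊900242·14/10000⌋=1260; principal=165157-1260=163897; balance=900242-163897=736345
10. interest=⌊736345·14/10000⌋=1030; principal=165157-1030=164127; balance=736345-164127=572218
11. interest=⌊572218·14/10000⌋=801; principal=165157-801=164356; balance=572218-164356=407862
12. interest=⌊407862·14/10000⌋=571; principal=165157-571=164586; balance=407862-164586=243276
13. interest=⌊243276·14/10000⌋=340; principal=165157-340=164817; balance=243276-164817=78459
14. interest=⌊78459·14/10000⌋=109; principal=min(165157-109,78459)=78459; balance=78459-78459=0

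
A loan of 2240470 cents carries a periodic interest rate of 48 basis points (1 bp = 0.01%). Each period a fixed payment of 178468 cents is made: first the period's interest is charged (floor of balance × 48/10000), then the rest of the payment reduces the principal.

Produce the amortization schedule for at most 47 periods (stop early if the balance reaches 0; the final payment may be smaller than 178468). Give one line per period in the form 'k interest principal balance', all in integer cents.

1. interest=⌊2240470·48/10000⌋=10754; principal=178468-10754=167714; balance=2240470-167714=2072756
2. interest=⌊2072756·48/10000⌋=9949; principal=178468-9949=168519; balance=2072756-168519=1904237
3. interest=⌊1904237·48/10000⌋=9140; principal=178468-9140=169328; balance=1904237-169328=1734909
4. interest=⌊1734909·48/10000⌋=8327; principal=178468-8327=170141; balance=1734909-170141=1564768
5. interest=⌊1564768·48/10000⌋=7510; principal=178468-7510=170958; balance=1564768-170958=1393810
6. interest=⌊1393810·48/10000⌋=6690; principal=178468-6690=171778; balance=1393810-171778=1222032
7. interest=⌊1222032·48/10000⌋=5865; principal=178468-5865=172603; balance=1222032-172603=1049429
8. interest=⌊1049429·48/10000⌋=5037; principal=178468-5037=173431; balance=1049429-173431=875998
9. interest=⌊875998·48/10000⌋=4204; principal=178468-4204=174264; balance=875998-174264=701734
10. interest=⌊701734·48/10000⌋=3368; principal=178468-3368=175100; balance=701734-175100=526634
11. interest=⌊526634·48/10000⌋=2527; principal=178468-2527=175941; balance=526634-175941=350693
12. interest=⌊350693·48/10000⌋=1683; principal=178468-1683=176785; balance=350693-176785=173908
13. interest=⌊173908·48/10000⌋=834; principal=min(178468-834,173908)=173908; balance=173908-173908=0

1 10754 167714 2072756
2 9949 168519 1904237
3 9140 169328 1734909
4 8327 170141 1564768
5 7510 170958 1393810
6 6690 171778 1222032
7 5865 172603 1049429
8 5037 173431 875998
9 4204 174264 701734
10 3368 175100 526634
11 2527 175941 350693
12 1683 176785 173908
13 834 173908 0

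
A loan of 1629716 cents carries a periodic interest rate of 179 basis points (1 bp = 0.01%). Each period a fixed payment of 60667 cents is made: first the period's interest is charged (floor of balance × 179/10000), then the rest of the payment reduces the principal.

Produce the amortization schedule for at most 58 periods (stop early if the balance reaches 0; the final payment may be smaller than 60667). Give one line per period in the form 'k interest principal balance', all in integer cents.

1 29171 31496 1598220
2 28608 32059 1566161
3 28034 32633 1533528
4 27450 33217 1500311
5 26855 33812 1466499
6 26250 34417 1432082
7 25634 35033 1397049
8 25007 35660 1361389
9 24368 36299 1325090
10 23719 36948 1288142
11 23057 37610 1250532
12 22384 38283 1212249
13 21699 38968 1173281
14 21001 39666 1133615
15 20291 40376 1093239
16 19568 41099 1052140
17 18833 41834 1010306
18 18084 42583 967723
19 17322 43345 924378
20 16546 44121 880257
21 15756 44911 835346
22 14952 45715 789631
23 14134 46533 743098
24 13301 47366 695732
25 12453 48214 647518
26 11590 49077 598441
27 10712 49955 548486
28 9817 50850 497636
29 8907 51760 445876
30 7981 52686 393190
31 7038 53629 339561
32 6078 54589 284972
33 5100 55567 229405
34 4106 56561 172844
35 3093 57574 115270
36 2063 58604 56666
37 1014 56666 0

1. interest=⌊1629716·179/10000⌋=29171; principal=60667-29171=31496; balance=1629716-31496=1598220
2. interest=⌊1598220·179/10000⌋=28608; principal=60667-28608=32059; balance=1598220-32059=1566161
3. interest=⌊1566161·179/10000⌋=28034; principal=60667-28034=32633; balance=1566161-32633=1533528
4. interest=⌊1533528·179/10000⌋=27450; principal=60667-27450=33217; balance=1533528-33217=1500311
5. interest=⌊1500311·179/10000⌋=26855; principal=60667-26855=33812; balance=1500311-33812=1466499
6. interest=⌊1466499·179/10000⌋=26250; principal=60667-26250=34417; balance=1466499-34417=1432082
7. interest=⌊1432082·179/10000⌋=25634; principal=60667-25634=35033; balance=1432082-35033=1397049
8. interest=⌊1397049·179/10000⌋=25007; principal=60667-25007=35660; balance=1397049-35660=1361389
9. interest=⌊1361389·179/10000⌋=24368; principal=60667-24368=36299; balance=1361389-36299=1325090
10. interest=⌊1325090·179/10000⌋=23719; principal=60667-23719=36948; balance=1325090-36948=1288142
11. interest=⌊1288142·179/10000⌋=23057; principal=60667-23057=37610; balance=1288142-37610=1250532
12. interest=⌊1250532·179/10000⌋=22384; principal=60667-22384=38283; balance=1250532-38283=1212249
13. interest=⌊1212249·179/10000⌋=21699; principal=60667-21699=38968; balance=1212249-38968=1173281
14. interest=⌊1173281·179/10000⌋=21001; principal=60667-21001=39666; balance=1173281-39666=1133615
15. interest=⌊1133615·179/10000⌋=20291; principal=60667-20291=40376; balance=1133615-40376=1093239
16. interest=⌊1093239·179/10000⌋=19568; principal=60667-19568=41099; balance=1093239-41099=1052140
17. interest=⌊1052140·179/10000⌋=18833; principal=60667-18833=41834; balance=1052140-41834=1010306
18. interest=⌊1010306·179/10000⌋=18084; principal=60667-18084=42583; balance=1010306-42583=967723
19. interest=⌊967723·179/10000⌋=17322; principal=60667-17322=43345; balance=967723-43345=924378
20. interest=⌊924378·179/10000⌋=16546; principal=60667-16546=44121; balance=924378-44121=880257
21. interest=⌊880257·179/10000⌋=15756; principal=60667-15756=44911; balance=880257-44911=835346
22. interest=⌊835346·179/10000⌋=14952; principal=60667-14952=45715; balance=835346-45715=789631
23. interest=⌊789631·179/10000⌋=14134; principal=60667-14134=46533; balance=789631-46533=743098
24. interest=⌊743098·179/10000⌋=13301; principal=60667-13301=47366; balance=743098-47366=695732
25. interest=⌊695732·179/10000⌋=12453; principal=60667-12453=48214; balance=695732-48214=647518
26. interest=⌊647518·179/10000⌋=11590; principal=60667-11590=49077; balance=647518-49077=598441
27. interest=⌊598441·179/10000⌋=10712; principal=60667-10712=49955; balance=598441-49955=548486
28. interest=⌊548486·179/10000⌋=9817; principal=60667-9817=50850; balance=548486-50850=497636
29. interest=⌊497636·179/10000⌋=8907; principal=60667-8907=51760; balance=497636-51760=445876
30. interest=⌊445876·179/10000⌋=7981; principal=60667-7981=52686; balance=445876-52686=393190
31. interest=⌊393190·179/10000⌋=7038; principal=60667-7038=53629; balance=393190-53629=339561
32. interest=⌊339561·179/10000⌋=6078; principal=60667-6078=54589; balance=339561-54589=284972
33. interest=⌊284972·179/10000⌋=5100; principal=60667-5100=55567; balance=284972-55567=229405
34. interest=⌊229405·179/10000⌋=4106; principal=60667-4106=56561; balance=229405-56561=172844
35. interest=⌊172844·179/10000⌋=3093; principal=60667-3093=57574; balance=172844-57574=115270
36. interest=⌊115270·179/10000⌋=2063; principal=60667-2063=58604; balance=115270-58604=56666
37. interest=⌊56666·179/10000⌋=1014; principal=min(60667-1014,56666)=56666; balance=56666-56666=0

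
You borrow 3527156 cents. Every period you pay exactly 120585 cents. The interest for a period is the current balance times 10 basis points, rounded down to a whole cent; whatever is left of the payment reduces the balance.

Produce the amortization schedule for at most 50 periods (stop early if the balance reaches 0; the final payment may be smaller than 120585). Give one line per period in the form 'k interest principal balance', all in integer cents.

1 3527 117058 3410098
2 3410 117175 3292923
3 3292 117293 3175630
4 3175 117410 3058220
5 3058 117527 2940693
6 2940 117645 2823048
7 2823 117762 2705286
8 2705 117880 2587406
9 2587 117998 2469408
10 2469 118116 2351292
11 2351 118234 2233058
12 2233 118352 2114706
13 2114 118471 1996235
14 1996 118589 1877646
15 1877 118708 1758938
16 1758 118827 1640111
17 1640 118945 1521166
18 1521 119064 1402102
19 1402 119183 1282919
20 1282 119303 1163616
21 1163 119422 1044194
22 1044 119541 924653
23 924 119661 804992
24 804 119781 685211
25 685 119900 565311
26 565 120020 445291
27 445 120140 325151
28 325 120260 204891
29 204 120381 84510
30 84 84510 0

1. interest=⌊3527156·10/10000⌋=3527; principal=120585-3527=117058; balance=3527156-117058=3410098
2. interest=⌊3410098·10/10000⌋=3410; principal=120585-3410=117175; balance=3410098-117175=3292923
3. interest=⌊3292923·10/10000⌋=3292; principal=120585-3292=117293; balance=3292923-117293=3175630
4. interest=⌊3175630·10/10000⌋=3175; principal=120585-3175=117410; balance=3175630-117410=3058220
5. interest=⌊3058220·10/10000⌋=3058; principal=120585-3058=117527; balance=3058220-117527=2940693
6. interest=⌊2940693·10/10000⌋=2940; principal=120585-2940=117645; balance=2940693-117645=2823048
7. interest=⌊2823048·10/10000⌋=2823; principal=120585-2823=117762; balance=2823048-117762=2705286
8. interest=⌊2705286·10/10000⌋=2705; principal=120585-2705=117880; balance=2705286-117880=2587406
9. interest=⌊2587406·10/10000⌋=2587; principal=120585-2587=117998; balance=2587406-117998=2469408
10. interest=⌊2469408·10/10000⌋=2469; principal=120585-2469=118116; balance=2469408-118116=2351292
11. interest=⌊2351292·10/10000⌋=2351; principal=120585-2351=118234; balance=2351292-118234=2233058
12. interest=⌊2233058·10/10000⌋=2233; principal=120585-2233=118352; balance=2233058-118352=2114706
13. interest=⌊2114706·10/10000⌋=2114; principal=120585-2114=118471; balance=2114706-118471=1996235
14. interest=⌊1996235·10/10000⌋=1996; principal=120585-1996=118589; balance=1996235-118589=1877646
15. interest=⌊1877646·10/10000⌋=1877; principal=120585-1877=118708; balance=1877646-118708=1758938
16. interest=⌊1758938·10/10000⌋=1758; principal=120585-1758=118827; balance=1758938-118827=1640111
17. interest=⌊1640111·10/10000⌋=1640; principal=120585-1640=118945; balance=1640111-118945=1521166
18. interest=⌊1521166·10/10000⌋=1521; principal=120585-1521=119064; balance=1521166-119064=1402102
19. interest=⌊1402102·10/10000⌋=1402; principal=120585-1402=119183; balance=1402102-119183=1282919
20. interest=⌊1282919·10/10000⌋=1282; principal=120585-1282=119303; balance=1282919-119303=1163616
21. interest=⌊1163616·10/10000⌋=1163; principal=120585-1163=119422; balance=1163616-119422=1044194
22. interest=⌊1044194·10/10000⌋=1044; principal=120585-1044=119541; balance=1044194-119541=924653
23. interest=⌊924653·10/10000⌋=924; principal=120585-924=119661; balance=924653-119661=804992
24. interest=⌊804992·10/10000⌋=804; principal=120585-804=119781; balance=804992-119781=685211
25. interest=⌊685211·10/10000⌋=685; principal=120585-685=119900; balance=685211-119900=565311
26. interest=⌊565311·10/10000⌋=565; principal=120585-565=120020; balance=565311-120020=445291
27. interest=⌊445291·10/10000⌋=445; principal=120585-445=120140; balance=445291-120140=325151
28. interest=⌊325151·10/10000⌋=325; principal=120585-325=120260; balance=325151-120260=204891
29. interest=⌊204891·10/10000⌋=204; principal=120585-204=120381; balance=204891-120381=84510
30. interest=⌊84510·10/10000⌋=84; principal=min(120585-84,84510)=84510; balance=84510-84510=0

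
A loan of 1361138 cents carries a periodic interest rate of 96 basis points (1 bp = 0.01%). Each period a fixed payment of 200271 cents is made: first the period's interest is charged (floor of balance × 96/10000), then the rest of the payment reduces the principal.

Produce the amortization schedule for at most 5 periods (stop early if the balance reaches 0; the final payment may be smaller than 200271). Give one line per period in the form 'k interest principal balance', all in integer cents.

1. interest=⌊1361138·96/10000⌋=13066; principal=200271-13066=187205; balance=1361138-187205=1173933
2. interest=⌊1173933·96/10000⌋=11269; principal=200271-11269=189002; balance=1173933-189002=984931
3. interest=⌊984931·96/10000⌋=9455; principal=200271-9455=190816; balance=984931-190816=794115
4. interest=⌊794115·96/10000⌋=7623; principal=200271-7623=192648; balance=794115-192648=601467
5. interest=⌊601467·96/10000⌋=5774; principal=200271-5774=194497; balance=601467-194497=406970

1 13066 187205 1173933
2 11269 189002 984931
3 9455 190816 794115
4 7623 192648 601467
5 5774 194497 406970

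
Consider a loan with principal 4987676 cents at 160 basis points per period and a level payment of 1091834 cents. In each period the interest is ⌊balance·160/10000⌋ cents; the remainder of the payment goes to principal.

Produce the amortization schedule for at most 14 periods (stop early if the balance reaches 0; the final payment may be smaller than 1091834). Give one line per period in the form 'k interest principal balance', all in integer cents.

1 79802 1012032 3975644
2 63610 1028224 2947420
3 47158 1044676 1902744
4 30443 1061391 841353
5 13461 841353 0

1. interest=⌊4987676·160/10000⌋=79802; principal=1091834-79802=1012032; balance=4987676-1012032=3975644
2. interest=⌊3975644·160/10000⌋=63610; principal=1091834-63610=1028224; balance=3975644-1028224=2947420
3. interest=⌊2947420·160/10000⌋=47158; principal=1091834-47158=1044676; balance=2947420-1044676=1902744
4. interest=⌊1902744·160/10000⌋=30443; principal=1091834-30443=1061391; balance=1902744-1061391=841353
5. interest=⌊841353·160/10000⌋=13461; principal=min(1091834-13461,841353)=841353; balance=841353-841353=0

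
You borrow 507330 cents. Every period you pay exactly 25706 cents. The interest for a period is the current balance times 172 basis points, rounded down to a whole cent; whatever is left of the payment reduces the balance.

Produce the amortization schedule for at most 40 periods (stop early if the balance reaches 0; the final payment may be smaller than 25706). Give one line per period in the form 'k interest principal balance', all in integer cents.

1 8726 16980 490350
2 8434 17272 473078
3 8136 17570 455508
4 7834 17872 437636
5 7527 18179 419457
6 7214 18492 400965
7 6896 18810 382155
8 6573 19133 363022
9 6243 19463 343559
10 5909 19797 323762
11 5568 20138 303624
12 5222 20484 283140
13 4870 20836 262304
14 4511 21195 241109
15 4147 21559 219550
16 3776 21930 197620
17 3399 22307 175313
18 3015 22691 152622
19 2625 23081 129541
20 2228 23478 106063
21 1824 23882 82181
22 1413 24293 57888
23 995 24711 33177
24 570 25136 8041
25 138 8041 0

1. interest=⌊507330·172/10000⌋=8726; principal=25706-8726=16980; balance=507330-16980=490350
2. interest=⌊490350·172/10000⌋=8434; principal=25706-8434=17272; balance=490350-17272=473078
3. interest=⌊473078·172/10000⌋=8136; principal=25706-8136=17570; balance=473078-17570=455508
4. interest=⌊455508·172/10000⌋=7834; principal=25706-7834=17872; balance=455508-17872=437636
5. interest=⌊437636·172/10000⌋=7527; principal=25706-7527=18179; balance=437636-18179=419457
6. interest=⌊419457·172/10000⌋=7214; principal=25706-7214=18492; balance=419457-18492=400965
7. interest=⌊400965·172/10000⌋=6896; principal=25706-6896=18810; balance=400965-18810=382155
8. interest=⌊382155·172/10000⌋=6573; principal=25706-6573=19133; balance=382155-19133=363022
9. interest=⌊363022·172/10000⌋=6243; principal=25706-6243=19463; balance=363022-19463=343559
10. interest=⌊343559·172/10000⌋=5909; principal=25706-5909=19797; balance=343559-19797=323762
11. interest=⌊323762·172/10000⌋=5568; principal=25706-5568=20138; balance=323762-20138=303624
12. interest=⌊303624·172/10000⌋=5222; principal=25706-5222=20484; balance=303624-20484=283140
13. interest=⌊283140·172/10000⌋=4870; principal=25706-4870=20836; balance=283140-20836=262304
14. interest=⌊262304·172/10000⌋=4511; principal=25706-4511=21195; balance=262304-21195=241109
15. interest=⌊241109·172/10000⌋=4147; principal=25706-4147=21559; balance=241109-21559=219550
16. interest=⌊219550·172/10000⌋=3776; principal=25706-3776=21930; balance=219550-21930=197620
17. interest=⌊197620·172/10000⌋=3399; principal=25706-3399=22307; balance=197620-22307=175313
18. interest=⌊175313·172/10000⌋=3015; principal=25706-3015=22691; balance=175313-22691=152622
19. interest=⌊152622·172/10000⌋=2625; principal=25706-2625=23081; balance=152622-23081=129541
20. interest=⌊129541·172/10000⌋=2228; principal=25706-2228=23478; balance=129541-23478=106063
21. interest=⌊106063·172/10000⌋=1824; principal=25706-1824=23882; balance=106063-23882=82181
22. interest=⌊82181·172/10000⌋=1413; principal=25706-1413=24293; balance=82181-24293=57888
23. interest=⌊57888·172/10000⌋=995; principal=25706-995=24711; balance=57888-24711=33177
24. interest=⌊33177·172/10000⌋=570; principal=25706-570=25136; balance=33177-25136=8041
25. interest=⌊8041·172/10000⌋=138; principal=min(25706-138,8041)=8041; balance=8041-8041=0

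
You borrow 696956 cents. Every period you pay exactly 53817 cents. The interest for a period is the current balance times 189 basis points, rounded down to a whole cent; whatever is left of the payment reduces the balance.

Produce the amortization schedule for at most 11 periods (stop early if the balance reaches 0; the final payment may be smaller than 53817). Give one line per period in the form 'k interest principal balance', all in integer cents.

1. interest=⌊696956·189/10000⌋=13172; principal=53817-13172=40645; balance=696956-40645=656311
2. interest=⌊656311·189/10000⌋=12404; principal=53817-12404=41413; balance=656311-41413=614898
3. interest=⌊614898·189/10000⌋=11621; principal=53817-11621=42196; balance=614898-42196=572702
4. interest=⌊572702·189/10000⌋=10824; principal=53817-10824=42993; balance=572702-42993=529709
5. interest=⌊529709·189/10000⌋=10011; principal=53817-10011=43806; balance=529709-43806=485903
6. interest=⌊485903·189/10000⌋=9183; principal=53817-9183=44634; balance=485903-44634=441269
7. interest=⌊441269·189/10000⌋=8339; principal=53817-8339=45478; balance=441269-45478=395791
8. interest=⌊395791·189/10000⌋=7480; principal=53817-7480=46337; balance=395791-46337=349454
9. interest=⌊349454·189/10000⌋=6604; principal=53817-6604=47213; balance=349454-47213=302241
10. interest=⌊302241·189/10000⌋=5712; principal=53817-5712=48105; balance=302241-48105=254136
11. interest=⌊254136·189/10000⌋=4803; principal=53817-4803=49014; balance=254136-49014=205122

1 13172 40645 656311
2 12404 41413 614898
3 11621 42196 572702
4 10824 42993 529709
5 10011 43806 485903
6 9183 44634 441269
7 8339 45478 395791
8 7480 46337 349454
9 6604 47213 302241
10 5712 48105 254136
11 4803 49014 205122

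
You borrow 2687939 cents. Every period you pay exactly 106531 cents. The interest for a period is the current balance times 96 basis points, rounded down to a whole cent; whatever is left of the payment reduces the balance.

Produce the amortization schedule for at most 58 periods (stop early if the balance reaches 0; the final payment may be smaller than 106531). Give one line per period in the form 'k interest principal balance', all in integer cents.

1 25804 80727 2607212
2 25029 81502 2525710
3 24246 82285 2443425
4 23456 83075 2360350
5 22659 83872 2276478
6 21854 84677 2191801
7 21041 85490 2106311
8 20220 86311 2020000
9 19392 87139 1932861
10 18555 87976 1844885
11 17710 88821 1756064
12 16858 89673 1666391
13 15997 90534 1575857
14 15128 91403 1484454
15 14250 92281 1392173
16 13364 93167 1299006
17 12470 94061 1204945
18 11567 94964 1109981
19 10655 95876 1014105
20 9735 96796 917309
21 8806 97725 819584
22 7868 98663 720921
23 6920 99611 621310
24 5964 100567 520743
25 4999 101532 419211
26 4024 102507 316704
27 3040 103491 213213
28 2046 104485 108728
29 1043 105488 3240
30 31 3240 0

1. interest=⌊2687939·96/10000⌋=25804; principal=106531-25804=80727; balance=2687939-80727=2607212
2. interest=⌊2607212·96/10000⌋=25029; principal=106531-25029=81502; balance=2607212-81502=2525710
3. interest=⌊2525710·96/10000⌋=24246; principal=106531-24246=82285; balance=2525710-82285=2443425
4. interest=⌊2443425·96/10000⌋=23456; principal=106531-23456=83075; balance=2443425-83075=2360350
5. interest=⌊2360350·96/10000⌋=22659; principal=106531-22659=83872; balance=2360350-83872=2276478
6. interest=⌊2276478·96/10000⌋=21854; principal=106531-21854=84677; balance=2276478-84677=2191801
7. interest=⌊2191801·96/10000⌋=21041; principal=106531-21041=85490; balance=2191801-85490=2106311
8. interest=⌊2106311·96/10000⌋=20220; principal=106531-20220=86311; balance=2106311-86311=2020000
9. interest=⌊2020000·96/10000⌋=19392; principal=106531-19392=87139; balance=2020000-87139=1932861
10. interest=⌊1932861·96/10000⌋=18555; principal=106531-18555=87976; balance=1932861-87976=1844885
11. interest=⌊1844885·96/10000⌋=17710; principal=106531-17710=88821; balance=1844885-88821=1756064
12. interest=⌊1756064·96/10000⌋=16858; principal=106531-16858=89673; balance=1756064-89673=1666391
13. interest=⌊1666391·96/10000⌋=15997; principal=106531-15997=90534; balance=1666391-90534=1575857
14. interest=⌊1575857·96/10000⌋=15128; principal=106531-15128=91403; balance=1575857-91403=1484454
15. interest=⌊1484454·96/10000⌋=14250; principal=106531-14250=92281; balance=1484454-92281=1392173
16. interest=⌊1392173·96/10000⌋=13364; principal=106531-13364=93167; balance=1392173-93167=1299006
17. interest=⌊1299006·96/10000⌋=12470; principal=106531-12470=94061; balance=1299006-94061=1204945
18. interest=⌊1204945·96/10000⌋=11567; principal=106531-11567=94964; balance=1204945-94964=1109981
19. interest=⌊1109981·96/10000⌋=10655; principal=106531-10655=95876; balance=1109981-95876=1014105
20. interest=⌊1014105·96/10000⌋=9735; principal=106531-9735=96796; balance=1014105-96796=917309
21. interest=⌊917309·96/10000⌋=8806; principal=106531-8806=97725; balance=917309-97725=819584
22. interest=⌊819584·96/10000⌋=7868; principal=106531-7868=98663; balance=819584-98663=720921
23. interest=⌊720921·96/10000⌋=6920; principal=106531-6920=99611; balance=720921-99611=621310
24. interest=⌊621310·96/10000⌋=5964; principal=106531-5964=100567; balance=621310-100567=520743
25. interest=⌊520743·96/10000⌋=4999; principal=106531-4999=101532; balance=520743-101532=419211
26. interest=⌊419211·96/10000⌋=4024; principal=106531-4024=102507; balance=419211-102507=316704
27. interest=⌊316704·96/10000⌋=3040; principal=106531-3040=103491; balance=316704-103491=213213
28. interest=⌊213213·96/10000⌋=2046; principal=106531-2046=104485; balance=213213-104485=108728
29. interest=⌊108728·96/10000⌋=1043; principal=106531-1043=105488; balance=108728-105488=3240
30. interest=⌊3240·96/10000⌋=31; principal=min(106531-31,3240)=3240; balance=3240-3240=0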